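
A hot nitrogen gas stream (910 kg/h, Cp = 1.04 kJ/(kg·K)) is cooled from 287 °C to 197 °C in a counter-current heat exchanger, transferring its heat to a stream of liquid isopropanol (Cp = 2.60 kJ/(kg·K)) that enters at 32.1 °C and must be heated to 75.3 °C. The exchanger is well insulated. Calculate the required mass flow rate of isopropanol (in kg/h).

Heat released by hot stream: Q = 910 × 1.04 × (287 − 197) = 85176 kJ/h
Energy balance on cold side (adiabatic exchanger): Q = ṁ_c·Cp_c·(T_c,out − T_c,in)
ṁ_c = 85176 / [2.60 × (75.3 − 32.1)] = 758.33 kg/h

ṁ_c = 758 kg/h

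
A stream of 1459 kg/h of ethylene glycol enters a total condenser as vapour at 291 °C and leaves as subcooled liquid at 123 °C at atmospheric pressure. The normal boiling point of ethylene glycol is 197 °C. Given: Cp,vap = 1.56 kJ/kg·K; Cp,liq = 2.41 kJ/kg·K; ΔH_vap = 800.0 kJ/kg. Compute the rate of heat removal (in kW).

Q_c = 456 kW

vapour 291→197 °C: -146.64 kJ/kg
condensation at 197 °C: -800 kJ/kg
liquid 197→123 °C: -178.34 kJ/kg
Δh = -146.64 + -800 + -178.34 = -1125 kJ/kg
Q = ṁ·Δh = 1459 kg/h × -1125 kJ/kg = -1.6413e+06 kJ/h
|Q| = 455.93 kW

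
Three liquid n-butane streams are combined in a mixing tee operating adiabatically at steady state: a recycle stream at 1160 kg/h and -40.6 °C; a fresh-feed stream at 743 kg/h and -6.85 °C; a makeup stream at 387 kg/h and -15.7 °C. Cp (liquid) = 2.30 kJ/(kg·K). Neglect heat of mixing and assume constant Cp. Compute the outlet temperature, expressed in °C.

Energy balance with Q = 0: Σ ṁᵢCp,ᵢ(T_out − Tᵢ) = 0
Σ ṁᵢCp,ᵢTᵢ = 1160×2.30×-40.6 + 743×2.30×-6.85 + 387×2.30×-15.7 = -134000
Σ ṁᵢCp,ᵢ = 1160×2.30 + 743×2.30 + 387×2.30 = 5267
T_out = -134000 / 5267 = -25.442 °C

T_out = -25.4 °C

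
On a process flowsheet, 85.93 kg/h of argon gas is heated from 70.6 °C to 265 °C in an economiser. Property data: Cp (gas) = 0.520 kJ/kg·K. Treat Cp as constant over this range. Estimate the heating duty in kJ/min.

Q = ṁ·Cp·ΔT = 85.93 × 0.520 × (265 − 70.6) = 8686.5 kJ/h
Converting: 8686.5 / 3600 s = 2.4129 kW
Heating duty = 144.77 kJ/min

Q = 145 kJ/min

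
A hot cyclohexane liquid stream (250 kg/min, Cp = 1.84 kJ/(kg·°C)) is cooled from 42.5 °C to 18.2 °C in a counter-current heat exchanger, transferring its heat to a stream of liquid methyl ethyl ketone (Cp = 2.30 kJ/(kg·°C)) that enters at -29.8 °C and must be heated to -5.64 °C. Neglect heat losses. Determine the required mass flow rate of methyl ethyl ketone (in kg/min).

Heat released by hot stream: Q = 250 × 1.84 × (42.5 − 18.2) = 11178 kJ/min
Energy balance on cold side (adiabatic exchanger): Q = ṁ_c·Cp_c·(T_c,out − T_c,in)
ṁ_c = 11178 / [2.30 × (-5.64 − -29.8)] = 201.16 kg/min

ṁ_c = 201 kg/min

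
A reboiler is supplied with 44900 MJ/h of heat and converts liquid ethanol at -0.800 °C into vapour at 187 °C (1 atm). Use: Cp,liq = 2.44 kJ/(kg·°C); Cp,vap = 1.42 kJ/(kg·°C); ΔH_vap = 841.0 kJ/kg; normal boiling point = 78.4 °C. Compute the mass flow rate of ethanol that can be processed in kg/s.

Δh = 2.44×(78.4−-0.800) + 841.0 + 1.42×(187−78.4) = 1188.5 kJ/kg
Q = 44900 MJ/h = 12472 kJ/s = 12472 kJ/s
ṁ = Q/Δh = 12472 / 1188.5 = 10.494 kg/s

ṁ = 10.5 kg/s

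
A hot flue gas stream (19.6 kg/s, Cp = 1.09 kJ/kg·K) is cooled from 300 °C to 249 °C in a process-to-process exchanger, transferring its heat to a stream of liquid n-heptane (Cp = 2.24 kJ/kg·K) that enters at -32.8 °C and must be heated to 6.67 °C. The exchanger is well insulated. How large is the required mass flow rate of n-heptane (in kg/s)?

ṁ_c = 12.3 kg/s

Heat released by hot stream: Q = 19.6 × 1.09 × (300 − 249) = 1089.6 kJ/s
Energy balance on cold side (adiabatic exchanger): Q = ṁ_c·Cp_c·(T_c,out − T_c,in)
ṁ_c = 1089.6 / [2.24 × (6.67 − -32.8)] = 12.324 kg/s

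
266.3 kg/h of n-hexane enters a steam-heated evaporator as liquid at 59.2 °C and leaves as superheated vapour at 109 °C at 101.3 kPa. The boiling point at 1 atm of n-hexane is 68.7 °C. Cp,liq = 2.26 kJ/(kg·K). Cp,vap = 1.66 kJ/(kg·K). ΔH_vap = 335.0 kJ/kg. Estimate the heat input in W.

Q = 31300 W

liquid 59.2→68.7 °C: 21.47 kJ/kg
vaporisation at 68.7 °C: 335 kJ/kg
vapour 68.7→109 °C: 66.898 kJ/kg
Δh = 21.47 + 335 + 66.898 = 423.37 kJ/kg
Q = ṁ·Δh = 266.3 kg/h × 423.37 kJ/kg = 112740 kJ/h
|Q| = 31.317 kW = 31317 W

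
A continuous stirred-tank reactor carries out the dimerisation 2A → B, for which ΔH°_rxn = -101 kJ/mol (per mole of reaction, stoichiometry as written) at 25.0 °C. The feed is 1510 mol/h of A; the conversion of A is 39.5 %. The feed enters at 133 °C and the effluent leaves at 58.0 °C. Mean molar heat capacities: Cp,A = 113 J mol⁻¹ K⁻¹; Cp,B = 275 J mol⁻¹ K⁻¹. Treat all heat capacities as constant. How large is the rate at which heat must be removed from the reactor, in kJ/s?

Q_out = 11.8 kJ/s

Extent of reaction ξ = 0.395 × 1510 / 2 = 298.23 mol/h
Reaction term: ξ·ΔH°_rxn = 298.23 × -101 = -30121 kJ/h
Sensible, feed 133→25 °C: -18428 kJ/h
Outlet flows (mol/h): A 913.55, B 298.23
Sensible, products 25→58.0 °C: 6113 kJ/h
Q = ΔH = -42436 kJ/h = -11.788 kW
Heat removed = 11.788 kJ/s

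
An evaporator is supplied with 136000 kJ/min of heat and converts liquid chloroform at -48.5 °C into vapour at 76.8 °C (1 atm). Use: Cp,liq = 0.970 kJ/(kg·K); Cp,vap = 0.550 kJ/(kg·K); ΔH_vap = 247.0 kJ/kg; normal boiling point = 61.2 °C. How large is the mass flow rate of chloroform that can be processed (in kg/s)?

ṁ = 6.26 kg/s

Δh = 0.970×(61.2−-48.5) + 247.0 + 0.550×(76.8−61.2) = 361.99 kJ/kg
Q = 136000 kJ/min = 2266.7 kJ/s = 2266.7 kJ/s
ṁ = Q/Δh = 2266.7 / 361.99 = 6.2617 kg/s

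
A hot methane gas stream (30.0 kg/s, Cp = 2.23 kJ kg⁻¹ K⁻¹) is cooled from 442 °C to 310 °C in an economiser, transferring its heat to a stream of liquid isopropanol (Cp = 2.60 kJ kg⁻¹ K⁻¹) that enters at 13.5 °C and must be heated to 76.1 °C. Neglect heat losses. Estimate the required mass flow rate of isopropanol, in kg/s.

Heat released by hot stream: Q = 30.0 × 2.23 × (442 − 310) = 8830.8 kJ/s
Energy balance on cold side (adiabatic exchanger): Q = ṁ_c·Cp_c·(T_c,out − T_c,in)
ṁ_c = 8830.8 / [2.60 × (76.1 − 13.5)] = 54.257 kg/s

ṁ_c = 54.3 kg/s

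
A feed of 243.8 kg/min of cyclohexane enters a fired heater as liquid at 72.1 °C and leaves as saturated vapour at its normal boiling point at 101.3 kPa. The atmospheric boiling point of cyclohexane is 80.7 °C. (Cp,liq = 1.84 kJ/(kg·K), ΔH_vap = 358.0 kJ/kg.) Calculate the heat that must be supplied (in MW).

liquid 72.1→80.7 °C: 15.824 kJ/kg
vaporisation at 80.7 °C: 358 kJ/kg
Δh = 15.824 + 358 = 373.82 kJ/kg
Q = ṁ·Δh = 243.8 kg/min × 373.82 kJ/kg = 91138 kJ/min
|Q| = 1519 kW = 1.519 MW

Q = 1.52 MW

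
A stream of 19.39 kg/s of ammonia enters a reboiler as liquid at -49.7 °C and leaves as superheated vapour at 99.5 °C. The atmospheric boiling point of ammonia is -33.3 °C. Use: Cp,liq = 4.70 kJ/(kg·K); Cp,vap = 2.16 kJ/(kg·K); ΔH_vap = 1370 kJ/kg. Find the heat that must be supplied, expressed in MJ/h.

Q = 121000 MJ/h

liquid -49.7→-33.3 °C: 77.08 kJ/kg
vaporisation at -33.3 °C: 1370 kJ/kg
vapour -33.3→99.5 °C: 286.85 kJ/kg
Δh = 77.08 + 1370 + 286.85 = 1733.9 kJ/kg
Q = ṁ·Δh = 19.39 kg/s × 1733.9 kJ/kg = 33621 kJ/s
|Q| = 33621 kW = 121040 MJ/h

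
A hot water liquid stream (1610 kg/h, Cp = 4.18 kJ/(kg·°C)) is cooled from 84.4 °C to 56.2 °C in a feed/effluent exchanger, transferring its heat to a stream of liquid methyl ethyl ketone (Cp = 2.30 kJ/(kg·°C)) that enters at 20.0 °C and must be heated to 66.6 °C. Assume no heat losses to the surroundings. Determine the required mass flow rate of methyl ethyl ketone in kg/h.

Heat released by hot stream: Q = 1610 × 4.18 × (84.4 − 56.2) = 189780 kJ/h
Energy balance on cold side (adiabatic exchanger): Q = ṁ_c·Cp_c·(T_c,out − T_c,in)
ṁ_c = 189780 / [2.30 × (66.6 − 20.0)] = 1770.7 kg/h

ṁ_c = 1770 kg/h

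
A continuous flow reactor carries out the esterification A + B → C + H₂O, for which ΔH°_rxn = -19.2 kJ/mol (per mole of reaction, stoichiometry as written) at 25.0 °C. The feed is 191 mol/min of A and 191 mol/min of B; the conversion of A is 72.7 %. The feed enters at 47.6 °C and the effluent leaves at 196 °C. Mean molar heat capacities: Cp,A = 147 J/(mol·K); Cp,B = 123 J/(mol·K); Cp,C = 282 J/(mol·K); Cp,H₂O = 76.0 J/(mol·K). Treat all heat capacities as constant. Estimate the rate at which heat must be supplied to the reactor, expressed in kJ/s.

Extent of reaction ξ = 0.727 × 191 = 138.86 mol/min
Reaction term: ξ·ΔH°_rxn = 138.86 × -19.2 = -2666.1 kJ/min
Sensible, feed 47.6→25 °C: -1165.5 kJ/min
Outlet flows (mol/min): A 52.143, B 52.143, C 138.86, H₂O 138.86
Sensible, products 25→196 °C: 10908 kJ/min
Q = ΔH = 7076.5 kJ/min = 117.94 kW
Heat supplied = 117.94 kJ/s

Q_in = 118 kJ/s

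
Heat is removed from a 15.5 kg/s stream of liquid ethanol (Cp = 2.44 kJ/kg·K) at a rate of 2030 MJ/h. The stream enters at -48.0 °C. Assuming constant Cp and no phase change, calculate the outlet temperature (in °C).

Q = 2030 MJ/h = 563.89 kJ/s
ΔT = Q/(ṁ·Cp) = 563.89/(15.5×2.44) = 14.91 K
T_out = -48.0 − 14.91 = -62.91 °C

T_out = -62.9 °C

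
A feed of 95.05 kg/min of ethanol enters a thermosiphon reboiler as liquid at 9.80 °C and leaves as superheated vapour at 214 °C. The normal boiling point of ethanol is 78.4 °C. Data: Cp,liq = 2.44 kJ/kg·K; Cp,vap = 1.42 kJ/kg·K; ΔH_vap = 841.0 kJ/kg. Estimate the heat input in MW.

liquid 9.80→78.4 °C: 167.38 kJ/kg
vaporisation at 78.4 °C: 841 kJ/kg
vapour 78.4→214 °C: 192.55 kJ/kg
Δh = 167.38 + 841 + 192.55 = 1200.9 kJ/kg
Q = ṁ·Δh = 95.05 kg/min × 1200.9 kJ/kg = 114150 kJ/min
|Q| = 1902.5 kW = 1.9025 MW

Q = 1.90 MW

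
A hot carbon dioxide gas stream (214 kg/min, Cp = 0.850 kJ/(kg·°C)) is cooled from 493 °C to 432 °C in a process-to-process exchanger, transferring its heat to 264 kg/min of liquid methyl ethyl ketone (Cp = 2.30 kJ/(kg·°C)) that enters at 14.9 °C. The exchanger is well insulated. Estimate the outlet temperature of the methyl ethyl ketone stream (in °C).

T_c,out = 33.2 °C

Heat released by hot stream: Q = 214 × 0.850 × (493 − 432) = 11096 kJ/min
Energy balance on cold side (adiabatic exchanger): Q = ṁ_c·Cp_c·(T_c,out − T_c,in)
T_c,out = 14.9 + 11096/(264 × 2.30) = 33.174 °C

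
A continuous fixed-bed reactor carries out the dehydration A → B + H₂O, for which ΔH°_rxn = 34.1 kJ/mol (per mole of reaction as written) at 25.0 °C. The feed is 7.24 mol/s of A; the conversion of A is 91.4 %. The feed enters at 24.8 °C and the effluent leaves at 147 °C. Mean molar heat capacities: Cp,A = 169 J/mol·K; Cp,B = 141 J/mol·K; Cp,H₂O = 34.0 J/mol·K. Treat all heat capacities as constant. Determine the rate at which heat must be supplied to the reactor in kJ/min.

Q_in = 22800 kJ/min

Extent of reaction ξ = 0.914 × 7.24 = 6.6174 mol/s
Reaction term: ξ·ΔH°_rxn = 6.6174 × 34.1 = 225.65 kJ/s
Sensible, feed 24.8→25 °C: 0.24471 kJ/s
Outlet flows (mol/s): A 0.62264, B 6.6174, H₂O 6.6174
Sensible, products 25→147 °C: 154.12 kJ/s
Q = ΔH = 380.01 kJ/s = 380.01 kW
Heat supplied = 22801 kJ/min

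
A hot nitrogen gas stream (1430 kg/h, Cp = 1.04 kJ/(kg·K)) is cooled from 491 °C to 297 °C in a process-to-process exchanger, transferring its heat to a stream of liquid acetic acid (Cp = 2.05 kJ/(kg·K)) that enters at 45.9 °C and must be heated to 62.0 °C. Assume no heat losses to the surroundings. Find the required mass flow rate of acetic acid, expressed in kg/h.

Heat released by hot stream: Q = 1430 × 1.04 × (491 − 297) = 288520 kJ/h
Energy balance on cold side (adiabatic exchanger): Q = ṁ_c·Cp_c·(T_c,out − T_c,in)
ṁ_c = 288520 / [2.05 × (62.0 − 45.9)] = 8741.6 kg/h

ṁ_c = 8740 kg/h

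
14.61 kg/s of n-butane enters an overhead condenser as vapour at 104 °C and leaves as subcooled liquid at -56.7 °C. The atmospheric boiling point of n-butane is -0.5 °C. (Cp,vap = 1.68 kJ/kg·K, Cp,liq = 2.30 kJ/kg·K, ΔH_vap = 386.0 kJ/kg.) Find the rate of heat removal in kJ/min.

Q_c = 606000 kJ/min

vapour 104→-0.5 °C: -175.56 kJ/kg
condensation at -0.5 °C: -386 kJ/kg
liquid -0.5→-56.7 °C: -129.26 kJ/kg
Δh = -175.56 + -386 + -129.26 = -690.82 kJ/kg
Q = ṁ·Δh = 14.61 kg/s × -690.82 kJ/kg = -10093 kJ/s
|Q| = 10093 kW = 605570 kJ/min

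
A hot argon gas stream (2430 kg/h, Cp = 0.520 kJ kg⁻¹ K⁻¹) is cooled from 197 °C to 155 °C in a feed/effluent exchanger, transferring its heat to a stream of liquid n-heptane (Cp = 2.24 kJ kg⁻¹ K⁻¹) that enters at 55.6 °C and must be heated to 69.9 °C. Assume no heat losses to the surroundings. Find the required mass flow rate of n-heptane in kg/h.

ṁ_c = 1660 kg/h

Heat released by hot stream: Q = 2430 × 0.520 × (197 − 155) = 53071 kJ/h
Energy balance on cold side (adiabatic exchanger): Q = ṁ_c·Cp_c·(T_c,out − T_c,in)
ṁ_c = 53071 / [2.24 × (69.9 − 55.6)] = 1656.8 kg/h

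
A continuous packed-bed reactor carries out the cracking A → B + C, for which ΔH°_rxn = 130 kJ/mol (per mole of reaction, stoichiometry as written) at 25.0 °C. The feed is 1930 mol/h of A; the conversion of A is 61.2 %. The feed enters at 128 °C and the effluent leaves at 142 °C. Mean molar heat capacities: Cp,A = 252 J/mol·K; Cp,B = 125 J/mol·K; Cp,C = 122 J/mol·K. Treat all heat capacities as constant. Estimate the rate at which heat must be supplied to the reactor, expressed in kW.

Q_in = 44.4 kW

Extent of reaction ξ = 0.612 × 1930 = 1181.2 mol/h
Reaction term: ξ·ΔH°_rxn = 1181.2 × 130 = 153550 kJ/h
Sensible, feed 128→25 °C: -50095 kJ/h
Outlet flows (mol/h): A 748.84, B 1181.2, C 1181.2
Sensible, products 25→142 °C: 56213 kJ/h
Q = ΔH = 159670 kJ/h = 44.352 kW
Heat supplied = 44.352 kW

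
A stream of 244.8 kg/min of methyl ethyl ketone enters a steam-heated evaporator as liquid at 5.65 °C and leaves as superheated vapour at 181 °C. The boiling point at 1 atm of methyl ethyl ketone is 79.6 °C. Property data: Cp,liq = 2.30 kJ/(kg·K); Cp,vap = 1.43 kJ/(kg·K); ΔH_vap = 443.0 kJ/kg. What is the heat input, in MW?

Q = 3.09 MW

liquid 5.65→79.6 °C: 170.08 kJ/kg
vaporisation at 79.6 °C: 443 kJ/kg
vapour 79.6→181 °C: 145 kJ/kg
Δh = 170.08 + 443 + 145 = 758.09 kJ/kg
Q = ṁ·Δh = 244.8 kg/min × 758.09 kJ/kg = 185580 kJ/min
|Q| = 3093 kW = 3.093 MW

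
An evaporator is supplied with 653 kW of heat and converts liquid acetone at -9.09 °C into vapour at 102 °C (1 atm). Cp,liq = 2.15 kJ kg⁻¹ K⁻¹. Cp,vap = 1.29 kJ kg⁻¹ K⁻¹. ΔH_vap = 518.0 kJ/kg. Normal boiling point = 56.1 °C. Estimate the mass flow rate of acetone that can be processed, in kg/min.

Δh = 2.15×(56.1−-9.09) + 518.0 + 1.29×(102−56.1) = 717.37 kJ/kg
Q = 653 kW = 653 kJ/s = 39180 kJ/min
ṁ = Q/Δh = 39180 / 717.37 = 54.616 kg/min

ṁ = 54.6 kg/min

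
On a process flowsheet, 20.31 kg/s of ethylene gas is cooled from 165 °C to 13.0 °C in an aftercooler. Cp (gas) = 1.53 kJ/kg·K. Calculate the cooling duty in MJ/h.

Q_c = 17000 MJ/h

Q = ṁ·Cp·ΔT = 20.31 × 1.53 × (13.0 − 165) = -4723.3 kJ/s
Cooling duty = 17004 MJ/h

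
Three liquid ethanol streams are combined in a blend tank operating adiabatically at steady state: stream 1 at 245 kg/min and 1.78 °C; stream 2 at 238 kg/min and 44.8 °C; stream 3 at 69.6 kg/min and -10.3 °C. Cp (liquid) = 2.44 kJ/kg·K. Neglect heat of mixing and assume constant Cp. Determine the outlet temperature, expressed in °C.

T_out = 18.8 °C

No heat crosses the boundary, so H_out = H_in.
Σ ṁᵢCp,ᵢTᵢ = 245×2.44×1.78 + 238×2.44×44.8 + 69.6×2.44×-10.3 = 25331
Σ ṁᵢCp,ᵢ = 245×2.44 + 238×2.44 + 69.6×2.44 = 1348.3
T_out = 25331 / 1348.3 = 18.787 °C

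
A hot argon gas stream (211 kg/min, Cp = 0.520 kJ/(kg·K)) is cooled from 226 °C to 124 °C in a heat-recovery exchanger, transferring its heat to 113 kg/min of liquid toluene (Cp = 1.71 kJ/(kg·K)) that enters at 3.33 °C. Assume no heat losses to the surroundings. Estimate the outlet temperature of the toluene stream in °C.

Heat released by hot stream: Q = 211 × 0.520 × (226 − 124) = 11191 kJ/min
Energy balance on cold side (adiabatic exchanger): Q = ṁ_c·Cp_c·(T_c,out − T_c,in)
T_c,out = 3.33 + 11191/(113 × 1.71) = 61.248 °C

T_c,out = 61.2 °C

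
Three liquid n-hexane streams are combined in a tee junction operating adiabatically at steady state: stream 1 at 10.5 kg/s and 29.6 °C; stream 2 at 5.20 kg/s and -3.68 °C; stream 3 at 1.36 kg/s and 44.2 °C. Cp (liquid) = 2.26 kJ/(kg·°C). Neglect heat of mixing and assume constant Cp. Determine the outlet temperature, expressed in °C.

T_out = 20.6 °C

Energy balance with Q = 0: Σ ṁᵢCp,ᵢ(T_out − Tᵢ) = 0
T_out = Σ ṁᵢCp,ᵢTᵢ / Σ ṁᵢCp,ᵢ
      = 795.01 / 38.556 = 20.62 °C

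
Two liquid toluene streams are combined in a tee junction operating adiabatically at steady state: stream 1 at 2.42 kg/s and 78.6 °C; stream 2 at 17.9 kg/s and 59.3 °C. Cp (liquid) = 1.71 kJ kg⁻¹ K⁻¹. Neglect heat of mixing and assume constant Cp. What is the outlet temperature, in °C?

T_out = 61.6 °C

Adiabatic, steady state ⇒ Σ ṁᵢCp,ᵢ(T_out − Tᵢ) = 0
T_out = Σ ṁᵢCp,ᵢTᵢ / Σ ṁᵢCp,ᵢ
      = 2140.4 / 34.747 = 61.599 °C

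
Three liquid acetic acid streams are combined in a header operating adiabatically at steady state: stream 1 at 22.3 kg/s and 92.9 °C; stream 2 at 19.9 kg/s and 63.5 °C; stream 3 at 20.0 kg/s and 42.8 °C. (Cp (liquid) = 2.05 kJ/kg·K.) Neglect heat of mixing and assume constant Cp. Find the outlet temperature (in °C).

T_out = 67.4 °C

No heat crosses the boundary, so H_out = H_in.
Σ ṁᵢCp,ᵢTᵢ = 22.3×2.05×92.9 + 19.9×2.05×63.5 + 20.0×2.05×42.8 = 8592.2
Σ ṁᵢCp,ᵢ = 22.3×2.05 + 19.9×2.05 + 20.0×2.05 = 127.51
T_out = 8592.2 / 127.51 = 67.385 °C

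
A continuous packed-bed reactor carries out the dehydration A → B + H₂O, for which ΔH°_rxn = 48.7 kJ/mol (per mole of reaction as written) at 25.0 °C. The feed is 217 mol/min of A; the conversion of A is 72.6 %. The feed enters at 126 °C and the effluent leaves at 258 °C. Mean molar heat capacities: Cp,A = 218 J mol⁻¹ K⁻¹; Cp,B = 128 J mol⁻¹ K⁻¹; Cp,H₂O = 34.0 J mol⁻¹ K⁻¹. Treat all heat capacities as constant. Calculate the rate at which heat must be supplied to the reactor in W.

Q_in = 198000 W

Extent of reaction ξ = 0.726 × 217 = 157.54 mol/min
Reaction term: ξ·ΔH°_rxn = 157.54 × 48.7 = 7672.3 kJ/min
Sensible, feed 126→25 °C: -4777.9 kJ/min
Outlet flows (mol/min): A 59.458, B 157.54, H₂O 157.54
Sensible, products 25→258 °C: 8966.7 kJ/min
Q = ΔH = 11861 kJ/min = 197.68 kW
Heat supplied = 197680 W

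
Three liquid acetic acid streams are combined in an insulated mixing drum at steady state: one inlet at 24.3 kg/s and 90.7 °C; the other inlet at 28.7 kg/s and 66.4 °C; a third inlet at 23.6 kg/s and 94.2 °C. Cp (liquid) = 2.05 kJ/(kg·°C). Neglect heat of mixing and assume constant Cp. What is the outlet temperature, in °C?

T_out = 82.7 °C

Adiabatic, steady state ⇒ Σ ṁᵢCp,ᵢ(T_out − Tᵢ) = 0
Σ ṁᵢCp,ᵢTᵢ = 24.3×2.05×90.7 + 28.7×2.05×66.4 + 23.6×2.05×94.2 = 12982
Σ ṁᵢCp,ᵢ = 24.3×2.05 + 28.7×2.05 + 23.6×2.05 = 157.03
T_out = 12982 / 157.03 = 82.674 °C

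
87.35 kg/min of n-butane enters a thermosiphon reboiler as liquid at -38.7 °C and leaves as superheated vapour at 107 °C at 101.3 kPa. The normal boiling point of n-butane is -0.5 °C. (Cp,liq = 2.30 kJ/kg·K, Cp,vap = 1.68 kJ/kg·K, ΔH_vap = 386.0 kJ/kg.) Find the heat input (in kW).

liquid -38.7→-0.5 °C: 87.86 kJ/kg
vaporisation at -0.5 °C: 386 kJ/kg
vapour -0.5→107 °C: 180.6 kJ/kg
Δh = 87.86 + 386 + 180.6 = 654.46 kJ/kg
Q = ṁ·Δh = 87.35 kg/min × 654.46 kJ/kg = 57167 kJ/min
|Q| = 952.78 kW

Q = 953 kW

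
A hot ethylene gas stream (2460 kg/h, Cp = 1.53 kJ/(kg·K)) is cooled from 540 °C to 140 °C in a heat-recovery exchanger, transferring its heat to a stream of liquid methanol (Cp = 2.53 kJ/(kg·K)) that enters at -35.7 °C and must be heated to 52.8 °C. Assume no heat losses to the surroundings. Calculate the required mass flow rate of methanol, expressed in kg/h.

ṁ_c = 6720 kg/h

Heat released by hot stream: Q = 2460 × 1.53 × (540 − 140) = 1.5055e+06 kJ/h
Energy balance on cold side (adiabatic exchanger): Q = ṁ_c·Cp_c·(T_c,out − T_c,in)
ṁ_c = 1.5055e+06 / [2.53 × (52.8 − -35.7)] = 6723.9 kg/h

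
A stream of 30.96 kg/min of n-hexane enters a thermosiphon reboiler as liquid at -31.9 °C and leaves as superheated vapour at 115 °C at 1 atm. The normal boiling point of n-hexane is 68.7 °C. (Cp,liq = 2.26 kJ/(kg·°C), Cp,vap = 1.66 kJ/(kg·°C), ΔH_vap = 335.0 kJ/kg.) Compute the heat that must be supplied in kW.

liquid -31.9→68.7 °C: 227.36 kJ/kg
vaporisation at 68.7 °C: 335 kJ/kg
vapour 68.7→115 °C: 76.858 kJ/kg
Δh = 227.36 + 335 + 76.858 = 639.21 kJ/kg
Q = ṁ·Δh = 30.96 kg/min × 639.21 kJ/kg = 19790 kJ/min
|Q| = 329.83 kW

Q = 330 kW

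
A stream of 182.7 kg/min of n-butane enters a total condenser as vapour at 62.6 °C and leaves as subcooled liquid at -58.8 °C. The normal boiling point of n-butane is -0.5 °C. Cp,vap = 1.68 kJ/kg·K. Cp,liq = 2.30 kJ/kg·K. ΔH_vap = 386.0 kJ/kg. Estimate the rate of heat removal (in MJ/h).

vapour 62.6→-0.5 °C: -106.01 kJ/kg
condensation at -0.5 °C: -386 kJ/kg
liquid -0.5→-58.8 °C: -134.09 kJ/kg
Δh = -106.01 + -386 + -134.09 = -626.1 kJ/kg
Q = ṁ·Δh = 182.7 kg/min × -626.1 kJ/kg = -114390 kJ/min
|Q| = 1906.5 kW = 6863.3 MJ/h

Q_c = 6860 MJ/h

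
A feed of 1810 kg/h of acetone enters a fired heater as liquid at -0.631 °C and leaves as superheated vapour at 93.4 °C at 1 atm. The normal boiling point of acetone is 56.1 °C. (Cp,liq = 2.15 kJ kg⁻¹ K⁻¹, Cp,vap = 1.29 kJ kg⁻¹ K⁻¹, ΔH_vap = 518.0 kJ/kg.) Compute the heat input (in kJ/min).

liquid -0.631→56.1 °C: 121.97 kJ/kg
vaporisation at 56.1 °C: 518 kJ/kg
vapour 56.1→93.4 °C: 48.117 kJ/kg
Δh = 121.97 + 518 + 48.117 = 688.09 kJ/kg
Q = ṁ·Δh = 1810 kg/h × 688.09 kJ/kg = 1.2454e+06 kJ/h
|Q| = 345.96 kW = 20757 kJ/min

Q = 20800 kJ/min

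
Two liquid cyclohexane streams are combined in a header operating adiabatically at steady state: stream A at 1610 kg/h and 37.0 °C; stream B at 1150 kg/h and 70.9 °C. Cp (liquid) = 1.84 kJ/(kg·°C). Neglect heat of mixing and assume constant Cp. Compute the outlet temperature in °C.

T_out = 51.1 °C

Energy balance with Q = 0: Σ ṁᵢCp,ᵢ(T_out − Tᵢ) = 0
T_out = Σ ṁᵢCp,ᵢTᵢ / Σ ṁᵢCp,ᵢ
      = 259630 / 5078.4 = 51.125 °C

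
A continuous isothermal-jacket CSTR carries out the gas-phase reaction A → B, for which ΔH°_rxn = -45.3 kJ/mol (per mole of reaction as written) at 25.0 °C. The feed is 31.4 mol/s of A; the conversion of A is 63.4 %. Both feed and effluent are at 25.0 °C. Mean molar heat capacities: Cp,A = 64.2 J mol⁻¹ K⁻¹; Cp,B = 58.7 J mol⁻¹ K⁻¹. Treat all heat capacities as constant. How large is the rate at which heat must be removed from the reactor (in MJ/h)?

Q_out = 3250 MJ/h

Extent of reaction ξ = 0.634 × 31.4 = 19.908 mol/s
Reaction term: ξ·ΔH°_rxn = 19.908 × -45.3 = -901.81 kJ/s
Q = ΔH = -901.81 kJ/s = -901.81 kW
Heat removed = 3246.5 MJ/h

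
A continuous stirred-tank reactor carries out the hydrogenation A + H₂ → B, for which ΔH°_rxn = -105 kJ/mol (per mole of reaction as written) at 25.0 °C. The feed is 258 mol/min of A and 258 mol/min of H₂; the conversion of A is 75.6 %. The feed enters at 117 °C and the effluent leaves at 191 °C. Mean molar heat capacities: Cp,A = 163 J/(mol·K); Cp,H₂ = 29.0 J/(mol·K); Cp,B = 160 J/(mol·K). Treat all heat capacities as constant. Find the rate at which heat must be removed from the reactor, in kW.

Extent of reaction ξ = 0.756 × 258 = 195.05 mol/min
Reaction term: ξ·ΔH°_rxn = 195.05 × -105 = -20480 kJ/min
Sensible, feed 117→25 °C: -4557.3 kJ/min
Outlet flows (mol/min): A 62.952, H₂ 62.952, B 195.05
Sensible, products 25→191 °C: 7186.9 kJ/min
Q = ΔH = -17850 kJ/min = -297.51 kW
Heat removed = 297.51 kW

Q_out = 298 kW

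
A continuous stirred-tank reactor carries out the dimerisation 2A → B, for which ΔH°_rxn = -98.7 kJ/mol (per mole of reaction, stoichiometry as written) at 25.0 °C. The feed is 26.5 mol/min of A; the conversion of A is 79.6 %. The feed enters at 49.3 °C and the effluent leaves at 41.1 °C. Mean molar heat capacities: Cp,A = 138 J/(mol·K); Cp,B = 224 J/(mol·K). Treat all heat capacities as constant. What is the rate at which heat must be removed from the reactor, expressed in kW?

Extent of reaction ξ = 0.796 × 26.5 / 2 = 10.547 mol/min
Reaction term: ξ·ΔH°_rxn = 10.547 × -98.7 = -1041 kJ/min
Sensible, feed 49.3→25 °C: -88.865 kJ/min
Outlet flows (mol/min): A 5.406, B 10.547
Sensible, products 25→41.1 °C: 50.048 kJ/min
Q = ΔH = -1079.8 kJ/min = -17.997 kW
Heat removed = 17.997 kW

Q_out = 18.0 kW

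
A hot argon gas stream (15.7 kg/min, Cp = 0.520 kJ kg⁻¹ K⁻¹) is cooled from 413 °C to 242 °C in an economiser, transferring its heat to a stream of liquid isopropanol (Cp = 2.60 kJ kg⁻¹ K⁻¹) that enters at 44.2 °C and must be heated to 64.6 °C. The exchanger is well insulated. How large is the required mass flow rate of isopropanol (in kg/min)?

ṁ_c = 26.3 kg/min

Heat released by hot stream: Q = 15.7 × 0.520 × (413 − 242) = 1396 kJ/min
Energy balance on cold side (adiabatic exchanger): Q = ṁ_c·Cp_c·(T_c,out − T_c,in)
ṁ_c = 1396 / [2.60 × (64.6 − 44.2)] = 26.321 kg/min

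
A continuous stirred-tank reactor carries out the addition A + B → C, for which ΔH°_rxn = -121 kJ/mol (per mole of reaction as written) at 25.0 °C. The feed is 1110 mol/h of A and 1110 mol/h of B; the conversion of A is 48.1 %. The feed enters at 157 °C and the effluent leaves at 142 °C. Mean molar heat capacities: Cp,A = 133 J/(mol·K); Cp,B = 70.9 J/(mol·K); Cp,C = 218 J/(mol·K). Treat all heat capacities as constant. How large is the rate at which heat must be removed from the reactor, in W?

Extent of reaction ξ = 0.481 × 1110 = 533.91 mol/h
Reaction term: ξ·ΔH°_rxn = 533.91 × -121 = -64603 kJ/h
Sensible, feed 157→25 °C: -29875 kJ/h
Outlet flows (mol/h): A 576.09, B 576.09, C 533.91
Sensible, products 25→142 °C: 27361 kJ/h
Q = ΔH = -67117 kJ/h = -18.644 kW
Heat removed = 18644 W

Q_out = 18600 W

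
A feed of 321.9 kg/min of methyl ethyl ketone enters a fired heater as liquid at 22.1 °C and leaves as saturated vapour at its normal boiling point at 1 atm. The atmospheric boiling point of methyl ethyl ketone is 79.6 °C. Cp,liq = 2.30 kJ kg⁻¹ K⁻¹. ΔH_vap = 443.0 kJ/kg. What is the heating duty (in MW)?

Q = 3.09 MW

liquid 22.1→79.6 °C: 132.25 kJ/kg
vaporisation at 79.6 °C: 443 kJ/kg
Δh = 132.25 + 443 = 575.25 kJ/kg
Q = ṁ·Δh = 321.9 kg/min × 575.25 kJ/kg = 185170 kJ/min
|Q| = 3086.2 kW = 3.0862 MW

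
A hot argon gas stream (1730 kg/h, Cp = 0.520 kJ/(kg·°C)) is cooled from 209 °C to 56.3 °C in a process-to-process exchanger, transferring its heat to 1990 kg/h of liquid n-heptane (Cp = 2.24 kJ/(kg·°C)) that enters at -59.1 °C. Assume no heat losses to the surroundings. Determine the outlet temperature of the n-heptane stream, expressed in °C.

Heat released by hot stream: Q = 1730 × 0.520 × (209 − 56.3) = 137370 kJ/h
Energy balance on cold side (adiabatic exchanger): Q = ṁ_c·Cp_c·(T_c,out − T_c,in)
T_c,out = -59.1 + 137370/(1990 × 2.24) = -28.283 °C

T_c,out = -28.3 °C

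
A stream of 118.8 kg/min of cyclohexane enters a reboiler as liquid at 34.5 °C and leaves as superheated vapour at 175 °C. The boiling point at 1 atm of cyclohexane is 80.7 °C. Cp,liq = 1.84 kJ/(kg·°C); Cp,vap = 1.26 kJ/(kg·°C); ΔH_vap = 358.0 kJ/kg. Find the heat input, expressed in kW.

liquid 34.5→80.7 °C: 85.008 kJ/kg
vaporisation at 80.7 °C: 358 kJ/kg
vapour 80.7→175 °C: 118.82 kJ/kg
Δh = 85.008 + 358 + 118.82 = 561.83 kJ/kg
Q = ṁ·Δh = 118.8 kg/min × 561.83 kJ/kg = 66745 kJ/min
|Q| = 1112.4 kW

Q = 1110 kW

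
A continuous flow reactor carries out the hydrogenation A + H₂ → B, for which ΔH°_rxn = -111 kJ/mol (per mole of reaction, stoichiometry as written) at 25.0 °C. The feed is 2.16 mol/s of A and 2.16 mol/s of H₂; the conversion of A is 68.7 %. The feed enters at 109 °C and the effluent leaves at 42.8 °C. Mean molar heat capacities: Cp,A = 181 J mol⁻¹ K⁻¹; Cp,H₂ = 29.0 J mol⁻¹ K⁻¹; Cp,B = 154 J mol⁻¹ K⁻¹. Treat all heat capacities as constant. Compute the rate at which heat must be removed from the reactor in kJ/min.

Q_out = 11800 kJ/min

Extent of reaction ξ = 0.687 × 2.16 = 1.4839 mol/s
Reaction term: ξ·ΔH°_rxn = 1.4839 × -111 = -164.72 kJ/s
Sensible, feed 109→25 °C: -38.102 kJ/s
Outlet flows (mol/s): A 0.67608, H₂ 0.67608, B 1.4839
Sensible, products 25→42.8 °C: 6.5949 kJ/s
Q = ΔH = -196.22 kJ/s = -196.22 kW
Heat removed = 11773 kJ/min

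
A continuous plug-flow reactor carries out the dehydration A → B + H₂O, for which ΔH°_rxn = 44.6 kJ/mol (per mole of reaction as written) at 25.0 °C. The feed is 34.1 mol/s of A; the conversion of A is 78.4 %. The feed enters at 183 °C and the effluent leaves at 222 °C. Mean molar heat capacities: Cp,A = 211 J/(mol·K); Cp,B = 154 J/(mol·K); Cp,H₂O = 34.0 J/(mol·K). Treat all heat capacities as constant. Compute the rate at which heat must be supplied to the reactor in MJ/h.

Extent of reaction ξ = 0.784 × 34.1 = 26.734 mol/s
Reaction term: ξ·ΔH°_rxn = 26.734 × 44.6 = 1192.4 kJ/s
Sensible, feed 183→25 °C: -1136.8 kJ/s
Outlet flows (mol/s): A 7.3656, B 26.734, H₂O 26.734
Sensible, products 25→222 °C: 1296.3 kJ/s
Q = ΔH = 1351.8 kJ/s = 1351.8 kW
Heat supplied = 4866.6 MJ/h

Q_in = 4870 MJ/h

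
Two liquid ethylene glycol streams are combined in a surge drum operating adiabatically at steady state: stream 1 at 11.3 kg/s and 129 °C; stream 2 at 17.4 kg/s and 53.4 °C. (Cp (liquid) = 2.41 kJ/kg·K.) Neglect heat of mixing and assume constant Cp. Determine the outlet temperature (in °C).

T_out = 83.2 °C

No heat crosses the boundary, so H_out = H_in.
T_out = Σ ṁᵢCp,ᵢTᵢ / Σ ṁᵢCp,ᵢ
      = 5752.3 / 69.167 = 83.166 °C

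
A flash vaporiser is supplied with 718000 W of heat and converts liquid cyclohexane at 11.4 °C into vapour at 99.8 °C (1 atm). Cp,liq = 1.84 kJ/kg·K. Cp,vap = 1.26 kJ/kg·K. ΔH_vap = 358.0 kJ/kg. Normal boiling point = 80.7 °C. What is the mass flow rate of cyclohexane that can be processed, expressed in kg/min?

Δh = 1.84×(80.7−11.4) + 358.0 + 1.26×(99.8−80.7) = 509.58 kJ/kg
Q = 718000 W = 718 kJ/s = 43080 kJ/min
ṁ = Q/Δh = 43080 / 509.58 = 84.541 kg/min

ṁ = 84.5 kg/min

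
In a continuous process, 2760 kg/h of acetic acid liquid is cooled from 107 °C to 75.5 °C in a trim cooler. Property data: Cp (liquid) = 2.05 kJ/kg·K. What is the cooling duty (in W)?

Q = ṁ·Cp·ΔT = 2760 × 2.05 × (75.5 − 107) = -178230 kJ/h
Converting: 178230 / 3600 s = 49.507 kW
Cooling duty = 49507 W

Q_c = 49500 W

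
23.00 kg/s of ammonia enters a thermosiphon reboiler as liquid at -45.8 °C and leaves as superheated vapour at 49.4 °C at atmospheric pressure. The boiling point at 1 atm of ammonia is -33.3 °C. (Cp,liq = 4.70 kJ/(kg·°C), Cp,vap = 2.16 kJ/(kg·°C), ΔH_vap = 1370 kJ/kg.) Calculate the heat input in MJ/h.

liquid -45.8→-33.3 °C: 58.75 kJ/kg
vaporisation at -33.3 °C: 1370 kJ/kg
vapour -33.3→49.4 °C: 178.63 kJ/kg
Δh = 58.75 + 1370 + 178.63 = 1607.4 kJ/kg
Q = ṁ·Δh = 23.00 kg/s × 1607.4 kJ/kg = 36970 kJ/s
|Q| = 36970 kW = 133090 MJ/h

Q = 133000 MJ/h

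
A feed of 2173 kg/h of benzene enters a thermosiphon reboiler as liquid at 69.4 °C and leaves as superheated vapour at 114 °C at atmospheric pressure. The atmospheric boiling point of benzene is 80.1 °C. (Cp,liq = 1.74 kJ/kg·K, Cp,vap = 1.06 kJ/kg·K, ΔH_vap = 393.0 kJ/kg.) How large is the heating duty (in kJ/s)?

liquid 69.4→80.1 °C: 18.618 kJ/kg
vaporisation at 80.1 °C: 393 kJ/kg
vapour 80.1→114 °C: 35.934 kJ/kg
Δh = 18.618 + 393 + 35.934 = 447.55 kJ/kg
Q = ṁ·Δh = 2173 kg/h × 447.55 kJ/kg = 972530 kJ/h
|Q| = 270.15 kW

Q = 270 kJ/s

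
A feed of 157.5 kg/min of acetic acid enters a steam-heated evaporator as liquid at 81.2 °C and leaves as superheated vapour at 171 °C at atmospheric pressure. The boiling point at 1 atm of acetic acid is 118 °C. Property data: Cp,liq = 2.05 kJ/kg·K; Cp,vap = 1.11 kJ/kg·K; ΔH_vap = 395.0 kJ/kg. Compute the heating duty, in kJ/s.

liquid 81.2→118 °C: 75.44 kJ/kg
vaporisation at 118 °C: 395 kJ/kg
vapour 118→171 °C: 58.83 kJ/kg
Δh = 75.44 + 395 + 58.83 = 529.27 kJ/kg
Q = ṁ·Δh = 157.5 kg/min × 529.27 kJ/kg = 83360 kJ/min
|Q| = 1389.3 kW

Q = 1390 kJ/s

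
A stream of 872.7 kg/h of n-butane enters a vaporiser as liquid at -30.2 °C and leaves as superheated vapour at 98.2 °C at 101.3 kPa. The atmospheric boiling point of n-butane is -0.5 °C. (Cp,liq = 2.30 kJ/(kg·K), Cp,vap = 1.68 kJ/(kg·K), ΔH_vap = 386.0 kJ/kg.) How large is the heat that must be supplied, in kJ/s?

liquid -30.2→-0.5 °C: 68.31 kJ/kg
vaporisation at -0.5 °C: 386 kJ/kg
vapour -0.5→98.2 °C: 165.82 kJ/kg
Δh = 68.31 + 386 + 165.82 = 620.13 kJ/kg
Q = ṁ·Δh = 872.7 kg/h × 620.13 kJ/kg = 541180 kJ/h
|Q| = 150.33 kW

Q = 150 kJ/s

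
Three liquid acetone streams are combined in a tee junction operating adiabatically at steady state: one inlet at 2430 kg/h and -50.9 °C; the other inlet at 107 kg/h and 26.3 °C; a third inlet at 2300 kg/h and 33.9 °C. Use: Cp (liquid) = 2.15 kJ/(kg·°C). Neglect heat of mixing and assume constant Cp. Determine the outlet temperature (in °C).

No heat crosses the boundary, so H_out = H_in.
T_out = Σ ṁᵢCp,ᵢTᵢ / Σ ṁᵢCp,ᵢ
      = -92241 / 10400 = -8.8697 °C

T_out = -8.87 °C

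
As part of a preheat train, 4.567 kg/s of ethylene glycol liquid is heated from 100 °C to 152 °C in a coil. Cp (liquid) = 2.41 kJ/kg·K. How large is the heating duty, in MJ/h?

Q = ṁ·Cp·ΔT = 4.567 × 2.41 × (152 − 100) = 572.34 kJ/s
Heating duty = 2060.4 MJ/h

Q = 2060 MJ/h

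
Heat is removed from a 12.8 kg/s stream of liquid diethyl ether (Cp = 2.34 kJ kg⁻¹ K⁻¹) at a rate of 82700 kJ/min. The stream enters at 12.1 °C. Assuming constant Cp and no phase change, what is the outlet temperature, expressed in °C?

Q = 82700 kJ/min = 1378.3 kJ/s
ΔT = Q/(ṁ·Cp) = 1378.3/(12.8×2.34) = 46.018 K
T_out = 12.1 − 46.018 = -33.918 °C

T_out = -33.9 °C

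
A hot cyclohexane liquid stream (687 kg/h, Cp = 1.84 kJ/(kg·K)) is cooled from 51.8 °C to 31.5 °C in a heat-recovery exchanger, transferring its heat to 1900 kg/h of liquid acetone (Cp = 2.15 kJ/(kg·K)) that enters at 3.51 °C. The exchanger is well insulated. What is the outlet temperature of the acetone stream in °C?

T_c,out = 9.79 °C

Heat released by hot stream: Q = 687 × 1.84 × (51.8 − 31.5) = 25661 kJ/h
Energy balance on cold side (adiabatic exchanger): Q = ṁ_c·Cp_c·(T_c,out − T_c,in)
T_c,out = 3.51 + 25661/(1900 × 2.15) = 9.7917 °C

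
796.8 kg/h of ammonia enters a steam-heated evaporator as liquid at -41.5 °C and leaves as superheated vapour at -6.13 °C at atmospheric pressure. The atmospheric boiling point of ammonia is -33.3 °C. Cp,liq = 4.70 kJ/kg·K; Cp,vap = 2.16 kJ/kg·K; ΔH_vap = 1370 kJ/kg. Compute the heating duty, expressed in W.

liquid -41.5→-33.3 °C: 38.54 kJ/kg
vaporisation at -33.3 °C: 1370 kJ/kg
vapour -33.3→-6.13 °C: 58.687 kJ/kg
Δh = 38.54 + 1370 + 58.687 = 1467.2 kJ/kg
Q = ṁ·Δh = 796.8 kg/h × 1467.2 kJ/kg = 1.1691e+06 kJ/h
|Q| = 324.75 kW = 324750 W

Q = 325000 W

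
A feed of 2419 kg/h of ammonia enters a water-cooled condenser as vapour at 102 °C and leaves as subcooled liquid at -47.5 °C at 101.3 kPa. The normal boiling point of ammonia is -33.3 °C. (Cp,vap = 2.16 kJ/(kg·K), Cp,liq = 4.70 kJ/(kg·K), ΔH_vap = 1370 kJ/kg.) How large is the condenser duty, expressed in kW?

vapour 102→-33.3 °C: -292.25 kJ/kg
condensation at -33.3 °C: -1370 kJ/kg
liquid -33.3→-47.5 °C: -66.74 kJ/kg
Δh = -292.25 + -1370 + -66.74 = -1729 kJ/kg
Q = ṁ·Δh = 2419 kg/h × -1729 kJ/kg = -4.1824e+06 kJ/h
|Q| = 1161.8 kW

Q_c = 1160 kW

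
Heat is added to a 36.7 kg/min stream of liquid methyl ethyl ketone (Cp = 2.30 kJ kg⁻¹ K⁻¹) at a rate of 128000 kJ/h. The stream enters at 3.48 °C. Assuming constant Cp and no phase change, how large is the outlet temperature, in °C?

Q = 128000 kJ/h = 2133.3 kJ/min
ΔT = Q/(ṁ·Cp) = 2133.3/(36.7×2.30) = 25.273 K
T_out = 3.48 + 25.273 = 28.753 °C

T_out = 28.8 °C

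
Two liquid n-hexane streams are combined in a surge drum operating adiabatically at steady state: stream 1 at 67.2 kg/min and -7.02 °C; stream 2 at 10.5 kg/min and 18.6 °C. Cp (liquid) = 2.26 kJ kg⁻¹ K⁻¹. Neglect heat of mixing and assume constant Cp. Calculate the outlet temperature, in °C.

T_out = -3.56 °C

Adiabatic, steady state ⇒ Σ ṁᵢCp,ᵢ(T_out − Tᵢ) = 0
Σ ṁᵢCp,ᵢTᵢ = 67.2×2.26×-7.02 + 10.5×2.26×18.6 = -624.76
Σ ṁᵢCp,ᵢ = 67.2×2.26 + 10.5×2.26 = 175.6
T_out = -624.76 / 175.6 = -3.5578 °C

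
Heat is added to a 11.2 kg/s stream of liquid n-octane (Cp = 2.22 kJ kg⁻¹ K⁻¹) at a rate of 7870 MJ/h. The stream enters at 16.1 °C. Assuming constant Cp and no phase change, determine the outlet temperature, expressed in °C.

Q = 7870 MJ/h = 2186.1 kJ/s
ΔT = Q/(ṁ·Cp) = 2186.1/(11.2×2.22) = 87.923 K
T_out = 16.1 + 87.923 = 104.02 °C

T_out = 104 °C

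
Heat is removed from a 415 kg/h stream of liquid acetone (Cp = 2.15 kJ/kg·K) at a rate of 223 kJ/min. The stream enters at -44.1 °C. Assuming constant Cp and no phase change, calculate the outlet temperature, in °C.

Q = 223 kJ/min = 13380 kJ/h
ΔT = Q/(ṁ·Cp) = 13380/(415×2.15) = 14.996 K
T_out = -44.1 − 14.996 = -59.096 °C

T_out = -59.1 °C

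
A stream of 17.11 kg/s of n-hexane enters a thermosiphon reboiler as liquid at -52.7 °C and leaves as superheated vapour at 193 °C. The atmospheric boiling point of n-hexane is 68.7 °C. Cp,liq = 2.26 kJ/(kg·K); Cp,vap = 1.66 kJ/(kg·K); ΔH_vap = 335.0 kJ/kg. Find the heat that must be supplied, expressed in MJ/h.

Q = 50200 MJ/h

liquid -52.7→68.7 °C: 274.36 kJ/kg
vaporisation at 68.7 °C: 335 kJ/kg
vapour 68.7→193 °C: 206.34 kJ/kg
Δh = 274.36 + 335 + 206.34 = 815.7 kJ/kg
Q = ṁ·Δh = 17.11 kg/s × 815.7 kJ/kg = 13957 kJ/s
|Q| = 13957 kW = 50244 MJ/h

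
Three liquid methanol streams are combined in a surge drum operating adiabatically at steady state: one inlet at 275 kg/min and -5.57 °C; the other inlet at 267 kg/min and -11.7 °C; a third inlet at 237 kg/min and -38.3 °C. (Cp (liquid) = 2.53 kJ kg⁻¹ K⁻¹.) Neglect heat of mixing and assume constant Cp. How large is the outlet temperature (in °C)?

Adiabatic, steady state ⇒ Σ ṁᵢCp,ᵢ(T_out − Tᵢ) = 0
T_out = Σ ṁᵢCp,ᵢTᵢ / Σ ṁᵢCp,ᵢ
      = -34744 / 1970.9 = -17.629 °C

T_out = -17.6 °C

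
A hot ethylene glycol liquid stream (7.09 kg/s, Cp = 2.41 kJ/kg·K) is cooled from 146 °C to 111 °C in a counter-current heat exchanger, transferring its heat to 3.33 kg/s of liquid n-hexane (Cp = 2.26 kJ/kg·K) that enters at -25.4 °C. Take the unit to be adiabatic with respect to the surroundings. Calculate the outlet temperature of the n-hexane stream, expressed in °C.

T_c,out = 54.1 °C

Heat released by hot stream: Q = 7.09 × 2.41 × (146 − 111) = 598.04 kJ/s
Energy balance on cold side (adiabatic exchanger): Q = ṁ_c·Cp_c·(T_c,out − T_c,in)
T_c,out = -25.4 + 598.04/(3.33 × 2.26) = 54.066 °C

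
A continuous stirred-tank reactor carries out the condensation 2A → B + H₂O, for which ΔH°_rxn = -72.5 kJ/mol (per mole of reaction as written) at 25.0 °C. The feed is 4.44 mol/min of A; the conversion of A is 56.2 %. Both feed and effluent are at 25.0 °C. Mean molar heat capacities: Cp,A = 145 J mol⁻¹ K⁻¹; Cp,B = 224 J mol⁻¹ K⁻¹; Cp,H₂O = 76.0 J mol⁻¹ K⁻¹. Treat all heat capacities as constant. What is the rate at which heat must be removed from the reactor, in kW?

Extent of reaction ξ = 0.562 × 4.44 / 2 = 1.2476 mol/min
Reaction term: ξ·ΔH°_rxn = 1.2476 × -72.5 = -90.454 kJ/min
Q = ΔH = -90.454 kJ/min = -1.5076 kW
Heat removed = 1.5076 kW

Q_out = 1.51 kW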